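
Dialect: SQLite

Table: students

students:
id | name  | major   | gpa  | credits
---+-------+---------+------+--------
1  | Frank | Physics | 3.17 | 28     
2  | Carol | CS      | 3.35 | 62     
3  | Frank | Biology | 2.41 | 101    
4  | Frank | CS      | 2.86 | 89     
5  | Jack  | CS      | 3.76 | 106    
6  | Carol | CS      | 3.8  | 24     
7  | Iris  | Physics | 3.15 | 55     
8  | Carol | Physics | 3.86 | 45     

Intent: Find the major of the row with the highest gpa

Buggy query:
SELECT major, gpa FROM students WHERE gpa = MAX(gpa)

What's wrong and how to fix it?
Bug: MAX(gpa) is an aggregate and cannot be used directly in WHERE

Fix: Use a subquery: WHERE gpa = (SELECT MAX(gpa) FROM students)

Corrected query:
SELECT major, gpa FROM students WHERE gpa = (SELECT MAX(gpa) FROM students)

Result:
major   | gpa 
--------+-----
Physics | 3.86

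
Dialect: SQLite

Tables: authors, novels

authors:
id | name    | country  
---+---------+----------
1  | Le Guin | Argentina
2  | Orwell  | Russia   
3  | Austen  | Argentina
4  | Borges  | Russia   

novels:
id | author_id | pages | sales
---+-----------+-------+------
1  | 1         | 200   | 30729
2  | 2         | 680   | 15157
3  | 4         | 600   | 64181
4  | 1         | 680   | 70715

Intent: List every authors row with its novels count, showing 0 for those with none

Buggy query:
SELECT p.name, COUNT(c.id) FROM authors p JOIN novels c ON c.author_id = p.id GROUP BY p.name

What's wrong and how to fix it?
Bug: An inner join excludes parents with zero children

Fix: Switch to LEFT JOIN to retain unmatched parent rows

Corrected query:
SELECT p.name, COUNT(c.id) FROM authors p LEFT JOIN novels c ON c.author_id = p.id GROUP BY p.name

Result:
name    | COUNT(c.id)
--------+------------
Austen  | 0          
Borges  | 1          
Le Guin | 2          
Orwell  | 1          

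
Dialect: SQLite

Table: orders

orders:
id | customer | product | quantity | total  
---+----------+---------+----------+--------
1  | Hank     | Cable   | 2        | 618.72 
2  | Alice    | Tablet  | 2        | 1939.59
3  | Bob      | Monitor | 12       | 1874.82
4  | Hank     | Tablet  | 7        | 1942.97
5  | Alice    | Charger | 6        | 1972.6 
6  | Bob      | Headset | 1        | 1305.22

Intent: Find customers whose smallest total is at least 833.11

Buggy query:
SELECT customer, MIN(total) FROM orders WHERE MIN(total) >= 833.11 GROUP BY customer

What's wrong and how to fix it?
Bug: MIN() in WHERE is a misuse of aggregate

Fix: Use HAVING for the per-group MIN condition

Corrected query:
SELECT customer, MIN(total) FROM orders GROUP BY customer HAVING MIN(total) >= 833.11

Result:
customer | MIN(total)
---------+-----------
Alice    | 1939.59   
Bob      | 1305.22   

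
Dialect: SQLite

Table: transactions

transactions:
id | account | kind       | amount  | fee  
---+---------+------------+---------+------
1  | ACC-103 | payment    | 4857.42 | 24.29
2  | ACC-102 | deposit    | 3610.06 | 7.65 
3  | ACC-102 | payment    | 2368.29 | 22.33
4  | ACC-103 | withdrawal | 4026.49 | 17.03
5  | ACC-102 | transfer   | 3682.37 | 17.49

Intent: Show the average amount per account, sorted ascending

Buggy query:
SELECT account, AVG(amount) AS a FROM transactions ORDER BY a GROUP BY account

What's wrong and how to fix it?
Bug: GROUP BY must precede ORDER BY

Fix: Move ORDER BY to the end, after GROUP BY

Corrected query:
SELECT account, AVG(amount) AS a FROM transactions GROUP BY account ORDER BY a

Result:
account | a       
--------+---------
ACC-102 | 3220.24 
ACC-103 | 4441.955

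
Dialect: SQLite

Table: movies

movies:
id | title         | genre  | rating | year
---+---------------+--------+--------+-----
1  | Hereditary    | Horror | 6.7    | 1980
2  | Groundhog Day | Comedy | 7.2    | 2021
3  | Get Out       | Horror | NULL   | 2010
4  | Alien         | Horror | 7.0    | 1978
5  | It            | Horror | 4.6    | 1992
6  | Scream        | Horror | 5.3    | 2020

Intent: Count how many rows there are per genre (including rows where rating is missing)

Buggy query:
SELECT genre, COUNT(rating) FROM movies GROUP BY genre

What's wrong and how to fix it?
Bug: COUNT(column) counts non-NULL values only; rows with NULL rating aren't counted

Fix: Use COUNT(*) to count all rows regardless of NULL

Corrected query:
SELECT genre, COUNT(*) FROM movies GROUP BY genre

Result:
genre  | COUNT(*)
-------+---------
Comedy | 1       
Horror | 5       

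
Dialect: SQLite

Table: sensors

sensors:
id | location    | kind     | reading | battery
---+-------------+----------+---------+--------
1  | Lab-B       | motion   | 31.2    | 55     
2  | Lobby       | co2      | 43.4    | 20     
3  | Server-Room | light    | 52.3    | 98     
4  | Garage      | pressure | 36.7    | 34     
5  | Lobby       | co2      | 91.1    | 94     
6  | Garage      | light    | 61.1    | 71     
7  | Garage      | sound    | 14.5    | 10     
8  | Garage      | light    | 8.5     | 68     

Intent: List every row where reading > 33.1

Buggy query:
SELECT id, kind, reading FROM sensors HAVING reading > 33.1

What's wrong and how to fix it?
Bug: This is a non-aggregate query (no GROUP BY, no aggregates), so in SQLite the HAVING clause is invalid here; a row-level condition belongs in WHERE

Fix: Use WHERE for row-level filtering

Corrected query:
SELECT id, kind, reading FROM sensors WHERE reading > 33.1

Result:
id | kind     | reading
---+----------+--------
2  | co2      | 43.4   
3  | light    | 52.3   
4  | pressure | 36.7   
5  | co2      | 91.1   
6  | light    | 61.1   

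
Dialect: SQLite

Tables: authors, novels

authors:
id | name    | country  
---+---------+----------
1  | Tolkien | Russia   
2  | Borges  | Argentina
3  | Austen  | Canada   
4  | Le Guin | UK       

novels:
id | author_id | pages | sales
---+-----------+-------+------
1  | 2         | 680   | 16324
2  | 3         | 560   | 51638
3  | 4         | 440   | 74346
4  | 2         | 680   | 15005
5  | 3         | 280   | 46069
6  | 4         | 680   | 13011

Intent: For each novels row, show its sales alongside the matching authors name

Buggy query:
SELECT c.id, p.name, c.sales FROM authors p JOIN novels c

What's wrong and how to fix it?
Bug: Missing join condition: each novels row is matched to all authors rows instead of just its own

Fix: Specify the join condition linking the foreign key to the parent id

Corrected query:
SELECT c.id, p.name, c.sales FROM authors p JOIN novels c ON c.author_id = p.id

Result:
id | name    | sales
---+---------+------
1  | Borges  | 16324
2  | Austen  | 51638
3  | Le Guin | 74346
4  | Borges  | 15005
5  | Austen  | 46069
6  | Le Guin | 13011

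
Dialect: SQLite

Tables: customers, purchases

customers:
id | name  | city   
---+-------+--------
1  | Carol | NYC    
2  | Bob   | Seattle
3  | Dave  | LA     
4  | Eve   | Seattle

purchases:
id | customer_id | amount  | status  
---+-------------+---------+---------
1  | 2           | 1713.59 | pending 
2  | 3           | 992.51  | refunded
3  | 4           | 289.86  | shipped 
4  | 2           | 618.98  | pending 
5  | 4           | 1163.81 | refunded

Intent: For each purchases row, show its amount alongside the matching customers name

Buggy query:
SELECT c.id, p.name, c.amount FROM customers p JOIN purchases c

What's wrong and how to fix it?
Bug: Missing join condition: each purchases row is matched to all customers rows instead of just its own

Fix: Add ON c.customer_id = p.id to the JOIN

Corrected query:
SELECT c.id, p.name, c.amount FROM customers p JOIN purchases c ON c.customer_id = p.id

Result:
id | name | amount 
---+------+--------
1  | Bob  | 1713.59
2  | Dave | 992.51 
3  | Eve  | 289.86 
4  | Bob  | 618.98 
5  | Eve  | 1163.81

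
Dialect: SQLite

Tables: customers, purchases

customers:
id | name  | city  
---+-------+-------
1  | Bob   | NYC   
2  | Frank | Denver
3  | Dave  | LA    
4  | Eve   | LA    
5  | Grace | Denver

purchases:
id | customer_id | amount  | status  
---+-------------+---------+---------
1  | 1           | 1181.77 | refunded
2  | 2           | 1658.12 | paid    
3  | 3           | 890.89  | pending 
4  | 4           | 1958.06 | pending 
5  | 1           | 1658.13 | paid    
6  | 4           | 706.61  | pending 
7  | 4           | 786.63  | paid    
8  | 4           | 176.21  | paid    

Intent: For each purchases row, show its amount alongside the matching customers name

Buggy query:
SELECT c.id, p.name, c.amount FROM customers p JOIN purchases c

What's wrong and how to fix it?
Bug: JOIN with no ON clause produces a cartesian product; every purchases row pairs with every customers row

Fix: Add ON c.customer_id = p.id to the JOIN

Corrected query:
SELECT c.id, p.name, c.amount FROM customers p JOIN purchases c ON c.customer_id = p.id

Result:
id | name  | amount 
---+-------+--------
1  | Bob   | 1181.77
2  | Frank | 1658.12
3  | Dave  | 890.89 
4  | Eve   | 1958.06
5  | Bob   | 1658.13
6  | Eve   | 706.61 
7  | Eve   | 786.63 
8  | Eve   | 176.21 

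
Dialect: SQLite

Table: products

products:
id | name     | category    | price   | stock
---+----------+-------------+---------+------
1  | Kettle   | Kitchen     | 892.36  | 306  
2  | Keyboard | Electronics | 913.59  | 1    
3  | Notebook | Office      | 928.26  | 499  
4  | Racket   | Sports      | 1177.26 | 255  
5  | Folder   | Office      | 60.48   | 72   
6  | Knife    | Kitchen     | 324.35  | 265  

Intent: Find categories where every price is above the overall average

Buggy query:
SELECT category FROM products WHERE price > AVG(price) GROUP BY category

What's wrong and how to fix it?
Bug: AVG() is an aggregate; it can't sit directly in WHERE

Fix: Use a subquery for AVG and a HAVING MIN(...) filter so the condition holds for every row in the group

Corrected query:
SELECT category FROM products GROUP BY category HAVING MIN(price) > (SELECT AVG(price) FROM products)

Result:
category   
-----------
Electronics
Sports     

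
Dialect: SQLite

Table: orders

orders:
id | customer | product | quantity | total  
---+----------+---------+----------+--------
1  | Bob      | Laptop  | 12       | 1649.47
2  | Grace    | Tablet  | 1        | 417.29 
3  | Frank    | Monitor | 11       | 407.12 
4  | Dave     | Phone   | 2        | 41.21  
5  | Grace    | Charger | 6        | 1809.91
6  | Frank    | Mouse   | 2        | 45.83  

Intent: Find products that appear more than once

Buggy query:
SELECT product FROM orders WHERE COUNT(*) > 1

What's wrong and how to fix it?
Bug: WHERE can't reference COUNT(*); aggregates are computed after WHERE

Fix: Group first, then use HAVING for the count condition

Corrected query:
SELECT product FROM orders GROUP BY product HAVING COUNT(*) > 1

Result:
(no rows)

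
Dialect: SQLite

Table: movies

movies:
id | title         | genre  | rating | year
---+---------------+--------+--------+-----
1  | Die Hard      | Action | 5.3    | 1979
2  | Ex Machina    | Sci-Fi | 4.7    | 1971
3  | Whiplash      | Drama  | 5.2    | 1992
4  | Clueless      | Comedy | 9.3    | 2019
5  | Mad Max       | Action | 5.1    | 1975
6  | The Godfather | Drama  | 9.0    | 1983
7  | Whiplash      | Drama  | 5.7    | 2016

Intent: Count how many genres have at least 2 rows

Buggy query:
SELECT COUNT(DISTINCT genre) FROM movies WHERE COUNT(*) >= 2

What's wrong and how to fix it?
Bug: WHERE filters individual rows, not groups, so a group-level COUNT is invalid there

Fix: Use a subquery that GROUPs and filters with HAVING, then count its rows

Corrected query:
SELECT COUNT(*) FROM (SELECT genre FROM movies GROUP BY genre HAVING COUNT(*) >= 2)

Result:
COUNT(*)
--------
2       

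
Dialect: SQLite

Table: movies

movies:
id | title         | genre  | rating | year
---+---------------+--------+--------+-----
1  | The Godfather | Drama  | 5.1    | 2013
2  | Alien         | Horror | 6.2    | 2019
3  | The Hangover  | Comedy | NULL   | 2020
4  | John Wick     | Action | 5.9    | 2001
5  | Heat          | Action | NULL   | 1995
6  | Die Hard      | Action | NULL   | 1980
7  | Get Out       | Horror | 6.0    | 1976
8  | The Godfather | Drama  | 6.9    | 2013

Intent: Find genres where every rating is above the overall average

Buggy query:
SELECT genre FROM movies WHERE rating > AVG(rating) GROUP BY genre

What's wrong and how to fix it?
Bug: AVG() is an aggregate; it can't sit directly in WHERE

Fix: Use a subquery for AVG and a HAVING MIN(...) filter so the condition holds for every row in the group

Corrected query:
SELECT genre FROM movies GROUP BY genre HAVING MIN(rating) > (SELECT AVG(rating) FROM movies)

Result:
(no rows)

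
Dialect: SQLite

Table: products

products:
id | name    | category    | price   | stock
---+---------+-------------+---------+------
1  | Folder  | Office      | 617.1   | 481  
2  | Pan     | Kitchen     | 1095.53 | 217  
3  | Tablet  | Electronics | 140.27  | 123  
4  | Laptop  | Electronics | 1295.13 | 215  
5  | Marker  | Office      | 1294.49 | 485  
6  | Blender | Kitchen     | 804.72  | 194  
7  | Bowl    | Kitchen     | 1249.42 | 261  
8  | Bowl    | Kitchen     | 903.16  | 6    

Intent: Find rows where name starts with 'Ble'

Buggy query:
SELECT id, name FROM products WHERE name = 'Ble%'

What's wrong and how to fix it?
Bug: '=' compares the literal string including the % character; pattern matching needs LIKE

Fix: Use LIKE for wildcard pattern matching

Corrected query:
SELECT id, name FROM products WHERE name LIKE 'Ble%'

Result:
id | name   
---+--------
6  | Blender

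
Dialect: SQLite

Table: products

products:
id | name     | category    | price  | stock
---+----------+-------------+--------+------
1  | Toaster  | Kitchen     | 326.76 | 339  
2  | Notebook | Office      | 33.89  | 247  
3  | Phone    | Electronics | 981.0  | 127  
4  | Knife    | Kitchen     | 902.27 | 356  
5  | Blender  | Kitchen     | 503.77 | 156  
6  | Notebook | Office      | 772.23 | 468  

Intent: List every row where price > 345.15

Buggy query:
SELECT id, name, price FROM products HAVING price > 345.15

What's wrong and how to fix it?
Bug: This is a non-aggregate query (no GROUP BY, no aggregates), so in SQLite the HAVING clause is invalid here; a row-level condition belongs in WHERE

Fix: Replace HAVING with WHERE since the condition applies to individual rows

Corrected query:
SELECT id, name, price FROM products WHERE price > 345.15

Result:
id | name     | price 
---+----------+-------
3  | Phone    | 981   
4  | Knife    | 902.27
5  | Blender  | 503.77
6  | Notebook | 772.23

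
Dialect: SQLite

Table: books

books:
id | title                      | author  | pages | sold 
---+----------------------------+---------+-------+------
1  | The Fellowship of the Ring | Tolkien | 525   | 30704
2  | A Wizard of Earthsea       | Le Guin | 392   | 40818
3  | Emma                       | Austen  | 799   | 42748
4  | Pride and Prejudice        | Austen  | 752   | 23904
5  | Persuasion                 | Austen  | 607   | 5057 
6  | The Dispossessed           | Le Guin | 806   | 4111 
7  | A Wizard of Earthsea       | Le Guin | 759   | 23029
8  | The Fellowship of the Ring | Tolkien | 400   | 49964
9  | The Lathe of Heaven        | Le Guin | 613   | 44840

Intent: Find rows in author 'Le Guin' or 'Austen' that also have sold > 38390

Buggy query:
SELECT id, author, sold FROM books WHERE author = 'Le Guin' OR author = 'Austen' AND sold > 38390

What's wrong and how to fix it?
Bug: AND binds tighter than OR, so this parses as author = 'Le Guin' OR (author = 'Austen' AND sold > 38390)

Fix: Group the OR with parentheses (or use IN), then AND the threshold

Corrected query:
SELECT id, author, sold FROM books WHERE (author = 'Le Guin' OR author = 'Austen') AND sold > 38390

Result:
id | author  | sold 
---+---------+------
2  | Le Guin | 40818
3  | Austen  | 42748
9  | Le Guin | 44840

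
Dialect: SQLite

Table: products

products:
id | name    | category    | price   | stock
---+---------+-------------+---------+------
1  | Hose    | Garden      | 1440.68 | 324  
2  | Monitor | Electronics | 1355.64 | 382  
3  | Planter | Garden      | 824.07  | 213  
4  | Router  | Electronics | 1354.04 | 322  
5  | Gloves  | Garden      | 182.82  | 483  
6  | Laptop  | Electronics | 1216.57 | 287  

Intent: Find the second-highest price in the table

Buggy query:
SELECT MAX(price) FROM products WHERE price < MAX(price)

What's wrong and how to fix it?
Bug: MAX(price) on the right of the comparison is an aggregate-in-WHERE error

Fix: Put the inner MAX in a scalar subquery

Corrected query:
SELECT MAX(price) FROM products WHERE price < (SELECT MAX(price) FROM products)

Result:
MAX(price)
----------
1355.64   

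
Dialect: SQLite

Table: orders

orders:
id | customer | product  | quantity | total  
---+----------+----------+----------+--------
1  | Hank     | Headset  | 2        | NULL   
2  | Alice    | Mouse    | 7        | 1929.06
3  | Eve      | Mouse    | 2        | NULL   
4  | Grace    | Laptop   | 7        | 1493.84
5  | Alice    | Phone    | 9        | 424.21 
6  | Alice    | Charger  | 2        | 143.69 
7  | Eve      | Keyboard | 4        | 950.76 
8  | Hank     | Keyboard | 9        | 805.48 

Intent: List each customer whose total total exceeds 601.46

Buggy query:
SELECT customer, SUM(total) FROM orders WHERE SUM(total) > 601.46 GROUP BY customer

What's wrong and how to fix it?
Bug: Aggregate functions cannot appear in a WHERE clause

Fix: Move the aggregate condition to a HAVING clause

Corrected query:
SELECT customer, SUM(total) FROM orders GROUP BY customer HAVING SUM(total) > 601.46

Result:
customer | SUM(total)
---------+-----------
Alice    | 2496.96   
Eve      | 950.76    
Grace    | 1493.84   
Hank     | 805.48    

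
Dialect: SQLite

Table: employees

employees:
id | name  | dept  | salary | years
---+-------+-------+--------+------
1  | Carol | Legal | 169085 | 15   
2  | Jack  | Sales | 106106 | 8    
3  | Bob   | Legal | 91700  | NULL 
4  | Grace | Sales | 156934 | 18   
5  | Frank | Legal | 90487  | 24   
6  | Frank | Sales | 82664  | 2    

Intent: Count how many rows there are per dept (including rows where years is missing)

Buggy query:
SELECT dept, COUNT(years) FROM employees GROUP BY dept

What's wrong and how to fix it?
Bug: COUNT(column) counts non-NULL values only; rows with NULL years aren't counted

Fix: Use COUNT(*) to count all rows regardless of NULL

Corrected query:
SELECT dept, COUNT(*) FROM employees GROUP BY dept

Result:
dept  | COUNT(*)
------+---------
Legal | 3       
Sales | 3       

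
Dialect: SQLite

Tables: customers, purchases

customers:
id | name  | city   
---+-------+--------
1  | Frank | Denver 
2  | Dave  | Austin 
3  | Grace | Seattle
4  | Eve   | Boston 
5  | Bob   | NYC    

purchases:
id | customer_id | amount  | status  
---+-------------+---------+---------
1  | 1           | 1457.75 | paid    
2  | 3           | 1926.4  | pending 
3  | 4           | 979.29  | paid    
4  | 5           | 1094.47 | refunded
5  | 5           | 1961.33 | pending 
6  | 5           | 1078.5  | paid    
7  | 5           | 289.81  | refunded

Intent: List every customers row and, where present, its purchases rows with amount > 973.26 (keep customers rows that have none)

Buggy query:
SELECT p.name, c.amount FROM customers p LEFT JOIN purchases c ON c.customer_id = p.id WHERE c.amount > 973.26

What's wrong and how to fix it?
Bug: Filtering c.amount in WHERE discards the NULL rows produced by LEFT JOIN, turning it into an inner join

Fix: Move the right-table condition into the ON clause so unmatched parents are kept

Corrected query:
SELECT p.name, c.amount FROM customers p LEFT JOIN purchases c ON c.customer_id = p.id AND c.amount > 973.26

Result:
name  | amount 
------+--------
Frank | 1457.75
Dave  | NULL   
Grace | 1926.4 
Eve   | 979.29 
Bob   | 1078.5 
Bob   | 1094.47
Bob   | 1961.33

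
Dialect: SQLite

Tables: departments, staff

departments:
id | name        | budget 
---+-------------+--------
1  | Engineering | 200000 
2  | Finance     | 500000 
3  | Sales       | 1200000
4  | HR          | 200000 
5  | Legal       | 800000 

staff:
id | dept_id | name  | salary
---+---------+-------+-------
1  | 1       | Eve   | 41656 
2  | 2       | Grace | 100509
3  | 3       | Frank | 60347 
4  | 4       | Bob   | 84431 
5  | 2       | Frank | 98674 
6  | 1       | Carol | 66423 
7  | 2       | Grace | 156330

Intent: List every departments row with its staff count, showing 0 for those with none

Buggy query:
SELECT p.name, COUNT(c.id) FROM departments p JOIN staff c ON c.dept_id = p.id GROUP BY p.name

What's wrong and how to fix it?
Bug: An inner join excludes parents with zero children

Fix: Use LEFT JOIN so parents without children still appear (COUNT(c.id) gives 0)

Corrected query:
SELECT p.name, COUNT(c.id) FROM departments p LEFT JOIN staff c ON c.dept_id = p.id GROUP BY p.name

Result:
name        | COUNT(c.id)
------------+------------
Engineering | 2          
Finance     | 3          
HR          | 1          
Legal       | 0          
Sales       | 1          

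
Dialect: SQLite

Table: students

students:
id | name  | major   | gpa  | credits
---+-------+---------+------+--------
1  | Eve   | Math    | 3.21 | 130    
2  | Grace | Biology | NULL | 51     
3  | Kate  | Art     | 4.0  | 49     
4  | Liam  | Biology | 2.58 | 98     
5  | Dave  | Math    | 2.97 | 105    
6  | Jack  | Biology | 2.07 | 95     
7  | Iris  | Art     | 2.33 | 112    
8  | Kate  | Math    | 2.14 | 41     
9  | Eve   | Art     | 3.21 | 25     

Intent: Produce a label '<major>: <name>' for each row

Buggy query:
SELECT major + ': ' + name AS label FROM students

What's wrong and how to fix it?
Bug: '+' is numeric addition; on text columns SQLite converts them to 0 instead of concatenating

Fix: Use the || operator for string concatenation

Corrected query:
SELECT major || ': ' || name AS label FROM students

Result:
label         
--------------
Math: Eve     
Biology: Grace
Art: Kate     
Biology: Liam 
Math: Dave    
Biology: Jack 
Art: Iris     
Math: Kate    
Art: Eve      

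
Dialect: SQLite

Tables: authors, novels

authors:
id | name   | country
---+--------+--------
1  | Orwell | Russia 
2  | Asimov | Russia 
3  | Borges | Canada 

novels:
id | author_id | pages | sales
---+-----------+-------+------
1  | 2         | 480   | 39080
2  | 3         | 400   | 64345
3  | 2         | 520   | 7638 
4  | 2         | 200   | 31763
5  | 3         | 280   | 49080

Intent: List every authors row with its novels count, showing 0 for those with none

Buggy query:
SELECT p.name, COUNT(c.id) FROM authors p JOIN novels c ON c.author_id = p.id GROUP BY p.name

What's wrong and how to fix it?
Bug: An inner join excludes parents with zero children

Fix: Switch to LEFT JOIN to retain unmatched parent rows

Corrected query:
SELECT p.name, COUNT(c.id) FROM authors p LEFT JOIN novels c ON c.author_id = p.id GROUP BY p.name

Result:
name   | COUNT(c.id)
-------+------------
Asimov | 3          
Borges | 2          
Orwell | 0          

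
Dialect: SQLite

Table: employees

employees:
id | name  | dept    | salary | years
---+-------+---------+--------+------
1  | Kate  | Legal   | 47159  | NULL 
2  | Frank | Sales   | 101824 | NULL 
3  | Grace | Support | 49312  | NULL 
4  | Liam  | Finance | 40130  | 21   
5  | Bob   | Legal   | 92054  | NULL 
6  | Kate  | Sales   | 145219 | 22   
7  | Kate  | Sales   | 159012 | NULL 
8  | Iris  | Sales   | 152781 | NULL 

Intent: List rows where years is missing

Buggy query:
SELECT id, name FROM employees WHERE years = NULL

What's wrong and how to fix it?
Bug: Comparing to NULL with '=' never matches; NULL = NULL is unknown, not true

Fix: Replace '= NULL' with 'IS NULL'

Corrected query:
SELECT id, name FROM employees WHERE years IS NULL

Result:
id | name 
---+------
1  | Kate 
2  | Frank
3  | Grace
5  | Bob  
7  | Kate 
8  | Iris 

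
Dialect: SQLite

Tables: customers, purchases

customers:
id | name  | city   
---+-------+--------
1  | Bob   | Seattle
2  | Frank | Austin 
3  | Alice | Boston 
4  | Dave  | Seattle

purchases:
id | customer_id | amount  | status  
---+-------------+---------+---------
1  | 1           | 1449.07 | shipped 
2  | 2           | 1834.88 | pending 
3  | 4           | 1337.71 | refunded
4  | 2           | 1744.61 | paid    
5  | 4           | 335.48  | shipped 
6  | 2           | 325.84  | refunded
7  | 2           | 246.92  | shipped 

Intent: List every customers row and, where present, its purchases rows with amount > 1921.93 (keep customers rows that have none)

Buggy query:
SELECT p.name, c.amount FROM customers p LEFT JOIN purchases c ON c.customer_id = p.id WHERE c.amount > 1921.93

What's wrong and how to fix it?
Bug: Filtering c.amount in WHERE discards the NULL rows produced by LEFT JOIN, turning it into an inner join

Fix: Put 'c.amount > 1921.93' in the JOIN's ON clause instead of WHERE

Corrected query:
SELECT p.name, c.amount FROM customers p LEFT JOIN purchases c ON c.customer_id = p.id AND c.amount > 1921.93

Result:
name  | amount
------+-------
Bob   | NULL  
Frank | NULL  
Alice | NULL  
Dave  | NULL  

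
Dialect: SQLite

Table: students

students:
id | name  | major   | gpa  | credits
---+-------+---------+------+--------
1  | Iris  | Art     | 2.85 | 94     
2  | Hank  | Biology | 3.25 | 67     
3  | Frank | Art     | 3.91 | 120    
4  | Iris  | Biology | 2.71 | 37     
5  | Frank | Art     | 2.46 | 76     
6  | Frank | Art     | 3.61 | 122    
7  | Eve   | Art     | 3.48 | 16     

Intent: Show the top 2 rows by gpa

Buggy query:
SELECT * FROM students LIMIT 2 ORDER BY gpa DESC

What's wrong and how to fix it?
Bug: ORDER BY cannot follow LIMIT; LIMIT is the final clause

Fix: Swap the clauses: ORDER BY first, then LIMIT

Corrected query:
SELECT * FROM students ORDER BY gpa DESC LIMIT 2

Result:
id | name  | major | gpa  | credits
---+-------+-------+------+--------
3  | Frank | Art   | 3.91 | 120    
6  | Frank | Art   | 3.61 | 122    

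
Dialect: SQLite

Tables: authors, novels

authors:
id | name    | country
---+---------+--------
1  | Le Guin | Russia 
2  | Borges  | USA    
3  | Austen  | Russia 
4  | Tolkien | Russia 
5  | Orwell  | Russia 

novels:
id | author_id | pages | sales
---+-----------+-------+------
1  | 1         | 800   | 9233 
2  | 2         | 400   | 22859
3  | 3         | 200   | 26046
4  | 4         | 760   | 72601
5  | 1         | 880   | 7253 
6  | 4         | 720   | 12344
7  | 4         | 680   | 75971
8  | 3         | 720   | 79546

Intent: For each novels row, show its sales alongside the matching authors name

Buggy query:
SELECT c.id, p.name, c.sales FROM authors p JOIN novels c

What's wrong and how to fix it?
Bug: Missing join condition: each novels row is matched to all authors rows instead of just its own

Fix: Add ON c.author_id = p.id to the JOIN

Corrected query:
SELECT c.id, p.name, c.sales FROM authors p JOIN novels c ON c.author_id = p.id

Result:
id | name    | sales
---+---------+------
1  | Le Guin | 9233 
2  | Borges  | 22859
3  | Austen  | 26046
4  | Tolkien | 72601
5  | Le Guin | 7253 
6  | Tolkien | 12344
7  | Tolkien | 75971
8  | Austen  | 79546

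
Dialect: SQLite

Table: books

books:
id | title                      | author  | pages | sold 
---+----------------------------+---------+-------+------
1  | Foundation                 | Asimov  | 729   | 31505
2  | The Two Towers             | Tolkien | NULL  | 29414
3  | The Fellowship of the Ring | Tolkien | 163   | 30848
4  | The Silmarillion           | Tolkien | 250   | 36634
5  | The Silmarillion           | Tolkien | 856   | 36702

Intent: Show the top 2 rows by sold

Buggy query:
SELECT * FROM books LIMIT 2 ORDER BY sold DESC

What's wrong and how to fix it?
Bug: ORDER BY cannot follow LIMIT; LIMIT is the final clause

Fix: Swap the clauses: ORDER BY first, then LIMIT

Corrected query:
SELECT * FROM books ORDER BY sold DESC LIMIT 2

Result:
id | title            | author  | pages | sold 
---+------------------+---------+-------+------
5  | The Silmarillion | Tolkien | 856   | 36702
4  | The Silmarillion | Tolkien | 250   | 36634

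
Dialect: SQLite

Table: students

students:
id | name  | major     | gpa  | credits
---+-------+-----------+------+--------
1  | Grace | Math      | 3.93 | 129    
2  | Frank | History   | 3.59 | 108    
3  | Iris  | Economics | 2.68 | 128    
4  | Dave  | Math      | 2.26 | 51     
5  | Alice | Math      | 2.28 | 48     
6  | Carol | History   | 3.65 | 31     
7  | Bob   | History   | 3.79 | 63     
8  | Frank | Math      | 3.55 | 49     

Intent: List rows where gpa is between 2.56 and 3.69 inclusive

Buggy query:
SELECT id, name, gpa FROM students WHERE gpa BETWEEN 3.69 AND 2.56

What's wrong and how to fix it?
Bug: The bounds are reversed; BETWEEN a AND b requires a <= b to match anything

Fix: Swap the bounds so the smaller value comes first

Corrected query:
SELECT id, name, gpa FROM students WHERE gpa BETWEEN 2.56 AND 3.69

Result:
id | name  | gpa 
---+-------+-----
2  | Frank | 3.59
3  | Iris  | 2.68
6  | Carol | 3.65
8  | Frank | 3.55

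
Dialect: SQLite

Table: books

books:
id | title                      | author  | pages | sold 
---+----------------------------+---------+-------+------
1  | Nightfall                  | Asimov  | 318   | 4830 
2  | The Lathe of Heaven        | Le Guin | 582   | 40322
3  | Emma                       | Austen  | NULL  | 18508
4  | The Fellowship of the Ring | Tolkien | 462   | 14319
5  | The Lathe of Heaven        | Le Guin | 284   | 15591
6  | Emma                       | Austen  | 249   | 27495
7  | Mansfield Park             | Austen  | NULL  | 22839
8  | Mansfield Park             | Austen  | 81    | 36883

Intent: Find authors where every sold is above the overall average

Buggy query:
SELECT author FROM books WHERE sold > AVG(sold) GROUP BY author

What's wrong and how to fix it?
Bug: AVG() is an aggregate; it can't sit directly in WHERE

Fix: Compute the overall average in a scalar subquery and compare each group's MIN against it in HAVING

Corrected query:
SELECT author FROM books GROUP BY author HAVING MIN(sold) > (SELECT AVG(sold) FROM books)

Result:
(no rows)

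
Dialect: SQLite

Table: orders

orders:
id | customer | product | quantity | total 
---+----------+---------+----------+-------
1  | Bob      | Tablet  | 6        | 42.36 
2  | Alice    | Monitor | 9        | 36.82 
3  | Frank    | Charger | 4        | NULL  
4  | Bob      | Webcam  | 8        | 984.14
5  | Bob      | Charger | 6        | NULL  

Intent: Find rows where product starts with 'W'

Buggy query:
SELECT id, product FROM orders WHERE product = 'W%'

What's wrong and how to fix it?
Bug: '=' compares the literal string including the % character; pattern matching needs LIKE

Fix: Replace '=' with LIKE so 'W%' is treated as a pattern

Corrected query:
SELECT id, product FROM orders WHERE product LIKE 'W%'

Result:
id | product
---+--------
4  | Webcam 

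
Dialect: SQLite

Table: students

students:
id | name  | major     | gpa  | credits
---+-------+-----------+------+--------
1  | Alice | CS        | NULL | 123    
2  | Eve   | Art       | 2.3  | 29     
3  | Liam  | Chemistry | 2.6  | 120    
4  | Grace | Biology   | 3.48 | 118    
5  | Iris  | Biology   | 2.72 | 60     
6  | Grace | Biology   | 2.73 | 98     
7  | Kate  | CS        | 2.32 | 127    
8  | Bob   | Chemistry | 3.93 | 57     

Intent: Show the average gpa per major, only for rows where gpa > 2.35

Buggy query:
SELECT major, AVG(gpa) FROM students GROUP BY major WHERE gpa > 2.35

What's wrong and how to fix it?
Bug: WHERE cannot follow GROUP BY

Fix: Place WHERE between FROM and GROUP BY

Corrected query:
SELECT major, AVG(gpa) FROM students WHERE gpa > 2.35 GROUP BY major

Result:
major     | AVG(gpa)
----------+---------
Biology   | 2.976667
Chemistry | 3.265   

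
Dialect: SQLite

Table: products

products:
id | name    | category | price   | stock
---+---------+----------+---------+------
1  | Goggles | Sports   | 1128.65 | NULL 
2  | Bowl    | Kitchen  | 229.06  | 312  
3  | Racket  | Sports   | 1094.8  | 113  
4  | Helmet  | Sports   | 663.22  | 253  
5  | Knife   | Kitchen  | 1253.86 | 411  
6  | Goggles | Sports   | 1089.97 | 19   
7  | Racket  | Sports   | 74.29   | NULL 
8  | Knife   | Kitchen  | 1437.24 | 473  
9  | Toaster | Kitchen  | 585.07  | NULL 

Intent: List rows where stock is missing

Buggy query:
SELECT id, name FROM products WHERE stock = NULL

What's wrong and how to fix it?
Bug: Comparing to NULL with '=' never matches; NULL = NULL is unknown, not true

Fix: Replace '= NULL' with 'IS NULL'

Corrected query:
SELECT id, name FROM products WHERE stock IS NULL

Result:
id | name   
---+--------
1  | Goggles
7  | Racket 
9  | Toaster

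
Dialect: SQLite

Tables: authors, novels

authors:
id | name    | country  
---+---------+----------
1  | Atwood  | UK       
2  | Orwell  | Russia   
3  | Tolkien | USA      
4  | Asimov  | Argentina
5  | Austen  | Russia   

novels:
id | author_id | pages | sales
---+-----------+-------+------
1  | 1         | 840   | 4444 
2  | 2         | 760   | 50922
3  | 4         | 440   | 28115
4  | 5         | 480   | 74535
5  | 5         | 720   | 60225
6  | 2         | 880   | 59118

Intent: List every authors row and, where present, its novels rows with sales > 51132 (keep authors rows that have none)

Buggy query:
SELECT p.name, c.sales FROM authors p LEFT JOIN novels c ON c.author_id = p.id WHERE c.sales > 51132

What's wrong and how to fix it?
Bug: A WHERE condition on the right-hand table after LEFT JOIN drops unmatched parents

Fix: Put 'c.sales > 51132' in the JOIN's ON clause instead of WHERE

Corrected query:
SELECT p.name, c.sales FROM authors p LEFT JOIN novels c ON c.author_id = p.id AND c.sales > 51132

Result:
name    | sales
--------+------
Atwood  | NULL 
Orwell  | 59118
Tolkien | NULL 
Asimov  | NULL 
Austen  | 60225
Austen  | 74535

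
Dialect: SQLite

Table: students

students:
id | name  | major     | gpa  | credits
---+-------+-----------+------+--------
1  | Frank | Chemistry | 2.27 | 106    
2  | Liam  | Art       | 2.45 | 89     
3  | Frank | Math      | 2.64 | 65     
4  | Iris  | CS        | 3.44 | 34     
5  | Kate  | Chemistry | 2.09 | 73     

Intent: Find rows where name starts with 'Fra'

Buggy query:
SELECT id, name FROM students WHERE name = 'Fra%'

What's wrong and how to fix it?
Bug: Wildcards only work with LIKE; '=' treats '%' as a literal character

Fix: Use LIKE for wildcard pattern matching

Corrected query:
SELECT id, name FROM students WHERE name LIKE 'Fra%'

Result:
id | name 
---+------
1  | Frank
3  | Frank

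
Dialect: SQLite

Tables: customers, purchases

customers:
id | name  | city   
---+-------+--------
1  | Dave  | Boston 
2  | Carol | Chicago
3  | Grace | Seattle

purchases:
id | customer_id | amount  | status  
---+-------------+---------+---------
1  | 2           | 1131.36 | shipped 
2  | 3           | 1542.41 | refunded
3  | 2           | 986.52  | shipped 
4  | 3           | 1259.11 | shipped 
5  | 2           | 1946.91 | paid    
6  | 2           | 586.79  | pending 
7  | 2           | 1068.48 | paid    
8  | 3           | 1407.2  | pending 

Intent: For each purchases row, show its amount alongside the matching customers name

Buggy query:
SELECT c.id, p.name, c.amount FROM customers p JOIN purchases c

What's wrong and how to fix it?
Bug: Missing join condition: each purchases row is matched to all customers rows instead of just its own

Fix: Add ON c.customer_id = p.id to the JOIN

Corrected query:
SELECT c.id, p.name, c.amount FROM customers p JOIN purchases c ON c.customer_id = p.id

Result:
id | name  | amount 
---+-------+--------
1  | Carol | 1131.36
2  | Grace | 1542.41
3  | Carol | 986.52 
4  | Grace | 1259.11
5  | Carol | 1946.91
6  | Carol | 586.79 
7  | Carol | 1068.48
8  | Grace | 1407.2 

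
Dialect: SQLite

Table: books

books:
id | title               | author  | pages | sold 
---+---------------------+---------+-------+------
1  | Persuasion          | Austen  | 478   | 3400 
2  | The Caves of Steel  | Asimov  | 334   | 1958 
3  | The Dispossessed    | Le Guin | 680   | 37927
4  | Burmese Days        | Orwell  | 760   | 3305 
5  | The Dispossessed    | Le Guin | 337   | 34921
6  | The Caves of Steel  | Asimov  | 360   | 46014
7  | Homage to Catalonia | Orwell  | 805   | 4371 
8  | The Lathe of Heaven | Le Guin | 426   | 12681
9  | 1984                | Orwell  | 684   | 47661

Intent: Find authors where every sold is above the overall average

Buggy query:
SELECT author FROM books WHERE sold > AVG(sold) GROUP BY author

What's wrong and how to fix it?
Bug: AVG() is an aggregate; it can't sit directly in WHERE

Fix: Use a subquery for AVG and a HAVING MIN(...) filter so the condition holds for every row in the group

Corrected query:
SELECT author FROM books GROUP BY author HAVING MIN(sold) > (SELECT AVG(sold) FROM books)

Result:
(no rows)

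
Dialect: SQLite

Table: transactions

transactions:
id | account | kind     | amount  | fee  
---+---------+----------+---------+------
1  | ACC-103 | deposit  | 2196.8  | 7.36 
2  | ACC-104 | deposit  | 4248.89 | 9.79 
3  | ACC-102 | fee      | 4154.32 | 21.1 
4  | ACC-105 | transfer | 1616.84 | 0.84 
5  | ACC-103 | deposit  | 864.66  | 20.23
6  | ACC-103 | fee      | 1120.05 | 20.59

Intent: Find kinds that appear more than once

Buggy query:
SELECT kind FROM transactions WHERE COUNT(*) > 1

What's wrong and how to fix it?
Bug: WHERE can't reference COUNT(*); aggregates are computed after WHERE

Fix: GROUP BY kind, then filter groups with HAVING COUNT(*) > 1

Corrected query:
SELECT kind FROM transactions GROUP BY kind HAVING COUNT(*) > 1

Result:
kind   
-------
deposit
fee    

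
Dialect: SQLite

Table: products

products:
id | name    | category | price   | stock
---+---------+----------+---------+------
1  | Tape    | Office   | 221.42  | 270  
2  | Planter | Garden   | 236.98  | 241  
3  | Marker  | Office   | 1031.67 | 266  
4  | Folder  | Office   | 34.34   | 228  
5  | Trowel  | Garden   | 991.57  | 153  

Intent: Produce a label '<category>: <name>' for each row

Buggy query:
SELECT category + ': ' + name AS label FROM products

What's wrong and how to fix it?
Bug: '+' is numeric addition; on text columns SQLite converts them to 0 instead of concatenating

Fix: Replace + with || to concatenate text

Corrected query:
SELECT category || ': ' || name AS label FROM products

Result:
label          
---------------
Office: Tape   
Garden: Planter
Office: Marker 
Office: Folder 
Garden: Trowel 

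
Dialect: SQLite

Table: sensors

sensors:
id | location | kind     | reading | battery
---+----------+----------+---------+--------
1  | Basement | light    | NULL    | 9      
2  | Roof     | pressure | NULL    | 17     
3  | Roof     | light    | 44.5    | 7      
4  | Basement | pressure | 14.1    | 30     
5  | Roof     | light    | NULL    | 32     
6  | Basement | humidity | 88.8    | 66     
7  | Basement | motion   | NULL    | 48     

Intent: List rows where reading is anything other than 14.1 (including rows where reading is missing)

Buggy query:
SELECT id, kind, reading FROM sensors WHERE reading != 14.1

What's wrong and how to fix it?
Bug: 'reading != 14.1' is unknown when reading is NULL, so NULL rows are silently excluded

Fix: Add an explicit OR reading IS NULL to include the missing-value rows

Corrected query:
SELECT id, kind, reading FROM sensors WHERE reading != 14.1 OR reading IS NULL

Result:
id | kind     | reading
---+----------+--------
1  | light    | NULL   
2  | pressure | NULL   
3  | light    | 44.5   
5  | light    | NULL   
6  | humidity | 88.8   
7  | motion   | NULL   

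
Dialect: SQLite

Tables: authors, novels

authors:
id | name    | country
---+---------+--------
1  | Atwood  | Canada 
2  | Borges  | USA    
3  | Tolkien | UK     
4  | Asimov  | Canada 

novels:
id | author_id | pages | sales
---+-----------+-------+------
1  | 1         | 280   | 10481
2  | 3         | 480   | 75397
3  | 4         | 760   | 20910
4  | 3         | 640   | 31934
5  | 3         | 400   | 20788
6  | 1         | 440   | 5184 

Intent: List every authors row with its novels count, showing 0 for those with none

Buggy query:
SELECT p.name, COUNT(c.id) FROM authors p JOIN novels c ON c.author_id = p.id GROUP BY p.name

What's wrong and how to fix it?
Bug: An inner join excludes parents with zero children

Fix: Switch to LEFT JOIN to retain unmatched parent rows

Corrected query:
SELECT p.name, COUNT(c.id) FROM authors p LEFT JOIN novels c ON c.author_id = p.id GROUP BY p.name

Result:
name    | COUNT(c.id)
--------+------------
Asimov  | 1          
Atwood  | 2          
Borges  | 0          
Tolkien | 3          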